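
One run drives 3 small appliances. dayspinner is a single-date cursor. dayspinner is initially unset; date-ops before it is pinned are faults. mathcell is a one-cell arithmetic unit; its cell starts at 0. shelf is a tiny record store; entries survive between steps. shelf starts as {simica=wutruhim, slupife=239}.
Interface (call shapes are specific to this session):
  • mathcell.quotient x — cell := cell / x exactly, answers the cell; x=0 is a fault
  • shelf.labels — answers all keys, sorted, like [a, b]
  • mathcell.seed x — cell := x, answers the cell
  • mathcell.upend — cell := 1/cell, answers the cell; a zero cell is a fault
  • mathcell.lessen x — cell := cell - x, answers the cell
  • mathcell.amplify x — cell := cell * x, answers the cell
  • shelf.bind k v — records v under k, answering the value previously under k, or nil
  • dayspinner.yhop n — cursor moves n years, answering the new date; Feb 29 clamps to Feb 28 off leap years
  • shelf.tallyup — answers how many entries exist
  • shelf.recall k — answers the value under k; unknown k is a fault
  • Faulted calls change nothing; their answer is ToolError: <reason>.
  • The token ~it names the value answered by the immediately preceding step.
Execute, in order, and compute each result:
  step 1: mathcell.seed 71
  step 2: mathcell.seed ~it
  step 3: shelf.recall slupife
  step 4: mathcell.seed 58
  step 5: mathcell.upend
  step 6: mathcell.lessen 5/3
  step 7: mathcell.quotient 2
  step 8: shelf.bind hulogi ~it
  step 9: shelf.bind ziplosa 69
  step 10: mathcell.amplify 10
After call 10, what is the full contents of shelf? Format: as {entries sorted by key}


Answer: {hulogi=-287/348, simica=wutruhim, slupife=239, ziplosa=69}

Derivation:
→ mathcell.seed(71)
← 71
→ mathcell.seed(~it)
← 71
→ shelf.recall(slupife)
← 239
→ mathcell.seed(58)
← 58
→ mathcell.upend()
← 1/58
→ mathcell.lessen(5/3)
← -287/174
→ mathcell.quotient(2)
← -287/348
→ shelf.bind(hulogi, ~it)
← nil
→ shelf.bind(ziplosa, 69)
← nil
→ mathcell.amplify(10)
← -1435/174


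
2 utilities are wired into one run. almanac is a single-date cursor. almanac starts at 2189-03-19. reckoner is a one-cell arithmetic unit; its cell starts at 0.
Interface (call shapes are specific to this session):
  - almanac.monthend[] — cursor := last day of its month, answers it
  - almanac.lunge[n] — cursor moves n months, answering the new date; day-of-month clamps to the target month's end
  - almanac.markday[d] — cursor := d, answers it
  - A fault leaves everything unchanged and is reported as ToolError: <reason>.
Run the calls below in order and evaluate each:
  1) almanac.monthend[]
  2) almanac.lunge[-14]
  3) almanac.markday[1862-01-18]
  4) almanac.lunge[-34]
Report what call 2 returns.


Now I run almanac.monthend, and get 2189-03-31.
Invoking almanac.lunge using n='-14', — result: 2188-01-31.
Then almanac.markday using d='1862-01-18', → 1862-01-18.
I use almanac.lunge using n='-34', and get 1859-03-18.

Answer: 2188-01-31


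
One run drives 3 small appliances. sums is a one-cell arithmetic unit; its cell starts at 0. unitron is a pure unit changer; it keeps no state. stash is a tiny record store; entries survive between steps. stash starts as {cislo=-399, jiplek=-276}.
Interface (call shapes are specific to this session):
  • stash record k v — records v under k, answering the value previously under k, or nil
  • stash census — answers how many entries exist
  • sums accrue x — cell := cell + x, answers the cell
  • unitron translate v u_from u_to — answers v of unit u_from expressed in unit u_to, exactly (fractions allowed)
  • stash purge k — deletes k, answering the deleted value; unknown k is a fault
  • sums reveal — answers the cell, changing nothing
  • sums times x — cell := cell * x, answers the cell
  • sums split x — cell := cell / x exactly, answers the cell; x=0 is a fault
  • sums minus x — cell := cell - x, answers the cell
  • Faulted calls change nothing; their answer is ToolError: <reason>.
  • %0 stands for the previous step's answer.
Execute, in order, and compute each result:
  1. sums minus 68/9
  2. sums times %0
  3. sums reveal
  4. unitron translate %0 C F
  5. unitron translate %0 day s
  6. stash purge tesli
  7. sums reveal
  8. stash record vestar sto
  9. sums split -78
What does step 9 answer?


Step: sums minus[x='68/9']
Result: -68/9
Step: sums times[x='%0']
Result: 4624/81
Step: sums reveal[]
Result: 4624/81
Step: unitron translate[v='%0'; u_from='C'; u_to='F']
Result: 6064/45
Step: unitron translate[v='%0'; u_from='day'; u_to='s']
Result: 11642880
Step: stash purge[k='tesli']
Result: ToolError: no such key tesli
Step: sums reveal[]
Result: 4624/81
Step: stash record[k='vestar'; v='sto']
Result: nil
Step: sums split[x='-78']
Result: -2312/3159

Answer: -2312/3159


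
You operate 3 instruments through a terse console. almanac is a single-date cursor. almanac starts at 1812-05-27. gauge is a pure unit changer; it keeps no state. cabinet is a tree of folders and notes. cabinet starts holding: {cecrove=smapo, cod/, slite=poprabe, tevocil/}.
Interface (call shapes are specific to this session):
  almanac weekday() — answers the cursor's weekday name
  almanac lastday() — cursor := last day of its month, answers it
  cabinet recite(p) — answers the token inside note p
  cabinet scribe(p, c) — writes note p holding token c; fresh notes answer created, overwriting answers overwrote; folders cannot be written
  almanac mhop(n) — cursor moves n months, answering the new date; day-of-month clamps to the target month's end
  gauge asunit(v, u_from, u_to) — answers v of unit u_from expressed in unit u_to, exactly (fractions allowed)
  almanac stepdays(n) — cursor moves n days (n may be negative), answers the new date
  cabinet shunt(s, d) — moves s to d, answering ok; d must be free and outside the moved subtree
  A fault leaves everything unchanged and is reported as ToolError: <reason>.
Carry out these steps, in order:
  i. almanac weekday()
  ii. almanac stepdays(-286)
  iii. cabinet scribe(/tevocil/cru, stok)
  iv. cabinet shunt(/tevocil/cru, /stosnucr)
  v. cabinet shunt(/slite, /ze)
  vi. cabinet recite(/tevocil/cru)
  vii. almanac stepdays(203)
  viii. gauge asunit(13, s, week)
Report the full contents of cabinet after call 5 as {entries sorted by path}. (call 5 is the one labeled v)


Answer: {cecrove=smapo, cod/, stosnucr=stok, tevocil/, ze=poprabe}

Derivation:
[in] almanac weekday
  Wednesday
[in] almanac stepdays n=-286
  1811-08-15
[in] cabinet scribe p=/tevocil/cru c=stok
  created
[in] cabinet shunt s=/tevocil/cru d=/stosnucr
  ok
[in] cabinet shunt s=/slite d=/ze
  ok
[in] cabinet recite p=/tevocil/cru
  ToolError: not found
[in] almanac stepdays n=203
  1812-03-05
[in] gauge asunit v=13 u_from=s u_to=week
  13/604800


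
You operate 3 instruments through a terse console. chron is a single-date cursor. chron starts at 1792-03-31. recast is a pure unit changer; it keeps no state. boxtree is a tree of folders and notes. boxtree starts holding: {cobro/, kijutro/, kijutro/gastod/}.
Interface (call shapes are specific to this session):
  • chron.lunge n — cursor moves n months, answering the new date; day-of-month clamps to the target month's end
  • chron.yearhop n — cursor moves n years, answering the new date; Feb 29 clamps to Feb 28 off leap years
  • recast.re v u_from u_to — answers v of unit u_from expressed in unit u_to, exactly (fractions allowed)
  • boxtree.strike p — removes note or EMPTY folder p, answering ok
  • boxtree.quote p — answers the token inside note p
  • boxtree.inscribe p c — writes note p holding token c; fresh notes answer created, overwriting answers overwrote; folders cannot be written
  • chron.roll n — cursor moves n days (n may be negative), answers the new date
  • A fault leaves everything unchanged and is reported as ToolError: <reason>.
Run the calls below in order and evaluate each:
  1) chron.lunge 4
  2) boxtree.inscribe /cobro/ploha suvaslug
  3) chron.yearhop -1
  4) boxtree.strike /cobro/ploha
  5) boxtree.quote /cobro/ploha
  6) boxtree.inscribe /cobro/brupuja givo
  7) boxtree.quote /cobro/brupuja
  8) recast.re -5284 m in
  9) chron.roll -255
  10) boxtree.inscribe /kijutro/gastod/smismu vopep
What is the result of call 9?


Act: chron.lunge[n='4']
Obs: 1792-07-31
Act: boxtree.inscribe[p='/cobro/ploha'; c='suvaslug']
Obs: created
Act: chron.yearhop[n='-1']
Obs: 1791-07-31
Act: boxtree.strike[p='/cobro/ploha']
Obs: ok
Act: boxtree.quote[p='/cobro/ploha']
Obs: ToolError: not found
Act: boxtree.inscribe[p='/cobro/brupuja'; c='givo']
Obs: created
Act: boxtree.quote[p='/cobro/brupuja']
Obs: givo
Act: recast.re[v='-5284'; u_from='m'; u_to='in']
Obs: -26420000/127
Act: chron.roll[n='-255']
Obs: 1790-11-18
Act: boxtree.inscribe[p='/kijutro/gastod/smismu'; c='vopep']
Obs: created

Answer: 1790-11-18


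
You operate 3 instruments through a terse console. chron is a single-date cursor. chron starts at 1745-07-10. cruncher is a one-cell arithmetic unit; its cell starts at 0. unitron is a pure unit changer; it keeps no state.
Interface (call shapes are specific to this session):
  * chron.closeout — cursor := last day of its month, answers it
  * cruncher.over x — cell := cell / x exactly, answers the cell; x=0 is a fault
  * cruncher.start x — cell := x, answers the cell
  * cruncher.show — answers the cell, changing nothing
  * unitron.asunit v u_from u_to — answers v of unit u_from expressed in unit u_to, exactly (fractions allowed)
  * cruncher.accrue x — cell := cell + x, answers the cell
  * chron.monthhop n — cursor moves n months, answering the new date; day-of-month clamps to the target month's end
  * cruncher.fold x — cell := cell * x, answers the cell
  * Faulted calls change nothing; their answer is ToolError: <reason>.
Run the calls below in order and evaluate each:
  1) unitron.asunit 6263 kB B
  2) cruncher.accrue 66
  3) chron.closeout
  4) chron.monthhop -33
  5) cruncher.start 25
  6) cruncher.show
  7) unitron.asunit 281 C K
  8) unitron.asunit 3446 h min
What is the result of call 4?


Answer: 1742-10-31

Derivation:
·→ unitron.asunit(v: 6263, u_from: kB, u_to: B)
·← 6263000
·→ cruncher.accrue(x: 66)
·← 66
·→ chron.closeout()
·← 1745-07-31
·→ chron.monthhop(n: -33)
·← 1742-10-31
·→ cruncher.start(x: 25)
·← 25
·→ cruncher.show()
·← 25
·→ unitron.asunit(v: 281, u_from: C, u_to: K)
·← 11083/20
·→ unitron.asunit(v: 3446, u_from: h, u_to: min)
·← 206760


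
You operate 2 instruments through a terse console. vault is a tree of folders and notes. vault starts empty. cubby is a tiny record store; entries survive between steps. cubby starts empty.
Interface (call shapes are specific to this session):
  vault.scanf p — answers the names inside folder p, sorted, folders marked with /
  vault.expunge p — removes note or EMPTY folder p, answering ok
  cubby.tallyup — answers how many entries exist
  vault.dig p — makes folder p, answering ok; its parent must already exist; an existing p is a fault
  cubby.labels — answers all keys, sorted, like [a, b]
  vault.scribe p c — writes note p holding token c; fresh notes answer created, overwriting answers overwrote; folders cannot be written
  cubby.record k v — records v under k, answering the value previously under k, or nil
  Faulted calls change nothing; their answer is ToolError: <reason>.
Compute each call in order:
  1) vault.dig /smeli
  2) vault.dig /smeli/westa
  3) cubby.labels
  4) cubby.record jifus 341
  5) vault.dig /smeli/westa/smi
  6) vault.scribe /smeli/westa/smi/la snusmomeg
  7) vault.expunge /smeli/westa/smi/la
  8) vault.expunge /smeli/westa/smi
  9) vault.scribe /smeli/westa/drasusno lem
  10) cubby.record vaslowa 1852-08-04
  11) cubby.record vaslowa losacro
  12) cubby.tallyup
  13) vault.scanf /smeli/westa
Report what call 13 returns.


Answer: [drasusno]

Derivation:
! 1. vault.dig(p=/smeli) ~> ok
! 2. vault.dig(p=/smeli/westa) ~> ok
! 3. cubby.labels() ~> []
! 4. cubby.record(k=jifus, v=341) ~> nil
! 5. vault.dig(p=/smeli/westa/smi) ~> ok
! 6. vault.scribe(p=/smeli/westa/smi/la, c=snusmomeg) ~> created
! 7. vault.expunge(p=/smeli/westa/smi/la) ~> ok
! 8. vault.expunge(p=/smeli/westa/smi) ~> ok
! 9. vault.scribe(p=/smeli/westa/drasusno, c=lem) ~> created
! 10. cubby.record(k=vaslowa, v=1852-08-04) ~> nil
! 11. cubby.record(k=vaslowa, v=losacro) ~> 1852-08-04
! 12. cubby.tallyup() ~> 2
! 13. vault.scanf(p=/smeli/westa) ~> [drasusno]


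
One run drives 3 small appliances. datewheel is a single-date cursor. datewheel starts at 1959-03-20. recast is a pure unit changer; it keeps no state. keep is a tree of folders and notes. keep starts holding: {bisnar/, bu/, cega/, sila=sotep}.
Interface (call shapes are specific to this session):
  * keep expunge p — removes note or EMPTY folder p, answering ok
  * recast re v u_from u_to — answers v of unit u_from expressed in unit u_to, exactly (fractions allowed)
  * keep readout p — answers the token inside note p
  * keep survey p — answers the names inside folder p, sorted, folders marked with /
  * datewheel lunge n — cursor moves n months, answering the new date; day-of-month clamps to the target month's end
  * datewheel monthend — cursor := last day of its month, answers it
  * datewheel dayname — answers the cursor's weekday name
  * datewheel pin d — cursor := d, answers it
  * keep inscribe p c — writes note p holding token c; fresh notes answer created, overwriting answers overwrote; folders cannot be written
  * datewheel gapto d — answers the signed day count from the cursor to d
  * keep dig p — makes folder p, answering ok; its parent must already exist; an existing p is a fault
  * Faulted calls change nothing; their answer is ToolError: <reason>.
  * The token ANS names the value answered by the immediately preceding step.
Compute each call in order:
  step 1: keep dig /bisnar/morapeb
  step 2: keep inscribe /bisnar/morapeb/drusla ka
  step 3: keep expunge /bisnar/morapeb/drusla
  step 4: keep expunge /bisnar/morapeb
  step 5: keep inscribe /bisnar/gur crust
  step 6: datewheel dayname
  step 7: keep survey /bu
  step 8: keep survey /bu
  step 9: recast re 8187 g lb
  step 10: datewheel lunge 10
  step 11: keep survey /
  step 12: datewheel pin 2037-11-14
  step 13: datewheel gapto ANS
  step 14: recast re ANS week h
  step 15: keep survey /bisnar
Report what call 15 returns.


Answer: [gur]

Derivation:
> keep dig p='/bisnar/morapeb'
:: ok
> keep inscribe p='/bisnar/morapeb/drusla' c='ka'
:: created
> keep expunge p='/bisnar/morapeb/drusla'
:: ok
> keep expunge p='/bisnar/morapeb'
:: ok
> keep inscribe p='/bisnar/gur' c='crust'
:: created
> datewheel dayname
:: Friday
> keep survey p='/bu'
:: []
> keep survey p='/bu'
:: []
> recast re v='8187' u_from='g' u_to='lb'
:: 818700000/45359237
> datewheel lunge n='10'
:: 1960-01-20
> keep survey p='/'
:: [bisnar/, bu/, cega/, sila]
> datewheel pin d='2037-11-14'
:: 2037-11-14
> datewheel gapto d='ANS'
:: 0
> recast re v='ANS' u_from='week' u_to='h'
:: 0
> keep survey p='/bisnar'
:: [gur]


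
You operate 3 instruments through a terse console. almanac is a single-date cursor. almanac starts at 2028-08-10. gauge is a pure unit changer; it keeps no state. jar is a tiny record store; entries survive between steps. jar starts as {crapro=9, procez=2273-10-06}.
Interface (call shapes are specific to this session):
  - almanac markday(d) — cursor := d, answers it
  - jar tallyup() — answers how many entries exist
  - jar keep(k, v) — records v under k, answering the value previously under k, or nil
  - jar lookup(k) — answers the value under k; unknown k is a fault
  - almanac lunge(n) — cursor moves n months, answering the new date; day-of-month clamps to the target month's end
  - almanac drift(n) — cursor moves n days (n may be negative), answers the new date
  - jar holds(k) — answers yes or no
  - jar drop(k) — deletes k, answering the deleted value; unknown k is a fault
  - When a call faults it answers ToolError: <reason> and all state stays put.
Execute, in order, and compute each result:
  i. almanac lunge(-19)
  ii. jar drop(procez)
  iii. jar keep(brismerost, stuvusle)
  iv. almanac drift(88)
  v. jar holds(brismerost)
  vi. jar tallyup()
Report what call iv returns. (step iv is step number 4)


Answer: 2027-04-08

Derivation:
// 1. almanac lunge(n='-19') ~> 2027-01-10
// 2. jar drop(k='procez') ~> 2273-10-06
// 3. jar keep(k='brismerost', v='stuvusle') ~> nil
// 4. almanac drift(n='88') ~> 2027-04-08
// 5. jar holds(k='brismerost') ~> yes
// 6. jar tallyup() ~> 2


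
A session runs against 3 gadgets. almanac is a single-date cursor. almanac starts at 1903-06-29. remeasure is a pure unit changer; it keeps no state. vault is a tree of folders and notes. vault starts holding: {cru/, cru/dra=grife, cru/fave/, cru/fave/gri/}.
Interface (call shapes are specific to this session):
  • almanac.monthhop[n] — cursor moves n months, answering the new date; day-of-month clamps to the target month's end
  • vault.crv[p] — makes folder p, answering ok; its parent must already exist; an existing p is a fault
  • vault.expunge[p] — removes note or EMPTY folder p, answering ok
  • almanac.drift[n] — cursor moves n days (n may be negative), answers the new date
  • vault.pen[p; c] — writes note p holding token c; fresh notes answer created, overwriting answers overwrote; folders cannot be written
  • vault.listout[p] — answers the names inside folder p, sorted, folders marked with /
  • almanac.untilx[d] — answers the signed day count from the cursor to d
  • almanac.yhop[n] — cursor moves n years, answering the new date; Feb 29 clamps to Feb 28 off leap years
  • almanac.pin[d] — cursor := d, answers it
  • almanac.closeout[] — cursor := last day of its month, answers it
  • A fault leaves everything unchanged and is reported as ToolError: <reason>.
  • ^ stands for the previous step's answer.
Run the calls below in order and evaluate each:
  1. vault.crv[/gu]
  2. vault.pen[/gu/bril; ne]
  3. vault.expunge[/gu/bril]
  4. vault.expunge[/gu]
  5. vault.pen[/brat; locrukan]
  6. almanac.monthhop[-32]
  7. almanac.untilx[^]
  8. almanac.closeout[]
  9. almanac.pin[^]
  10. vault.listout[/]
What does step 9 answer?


Answer: 1900-10-31

Derivation:
Act: crv[p: /gu]
Obs: ok
Act: pen[p: /gu/bril; c: ne]
Obs: created
Act: expunge[p: /gu/bril]
Obs: ok
Act: expunge[p: /gu]
Obs: ok
Act: pen[p: /brat; c: locrukan]
Obs: created
Act: monthhop[n: -32]
Obs: 1900-10-29
Act: untilx[d: ^]
Obs: 0
Act: closeout[]
Obs: 1900-10-31
Act: pin[d: ^]
Obs: 1900-10-31
Act: listout[p: /]
Obs: [brat, cru/]


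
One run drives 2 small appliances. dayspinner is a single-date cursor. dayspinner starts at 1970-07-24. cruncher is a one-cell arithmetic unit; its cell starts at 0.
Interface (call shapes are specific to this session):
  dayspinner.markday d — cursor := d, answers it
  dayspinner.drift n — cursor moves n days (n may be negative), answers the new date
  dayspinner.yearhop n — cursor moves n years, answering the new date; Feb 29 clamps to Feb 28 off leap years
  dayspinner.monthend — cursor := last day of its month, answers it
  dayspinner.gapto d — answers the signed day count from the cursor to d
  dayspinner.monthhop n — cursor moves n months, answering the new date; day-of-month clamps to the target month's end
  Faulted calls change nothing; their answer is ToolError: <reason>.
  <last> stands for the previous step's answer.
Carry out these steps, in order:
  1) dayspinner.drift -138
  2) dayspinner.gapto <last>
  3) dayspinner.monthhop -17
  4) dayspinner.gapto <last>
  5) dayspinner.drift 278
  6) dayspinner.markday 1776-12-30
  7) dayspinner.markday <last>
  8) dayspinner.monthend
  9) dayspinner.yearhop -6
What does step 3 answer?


Answer: 1968-10-08

Derivation:
// 1. drift(n=-138) : 1970-03-08
// 2. gapto(d=<last>) : 0
// 3. monthhop(n=-17) : 1968-10-08
// 4. gapto(d=<last>) : 0
// 5. drift(n=278) : 1969-07-13
// 6. markday(d=1776-12-30) : 1776-12-30
// 7. markday(d=<last>) : 1776-12-30
// 8. monthend() : 1776-12-31
// 9. yearhop(n=-6) : 1770-12-31


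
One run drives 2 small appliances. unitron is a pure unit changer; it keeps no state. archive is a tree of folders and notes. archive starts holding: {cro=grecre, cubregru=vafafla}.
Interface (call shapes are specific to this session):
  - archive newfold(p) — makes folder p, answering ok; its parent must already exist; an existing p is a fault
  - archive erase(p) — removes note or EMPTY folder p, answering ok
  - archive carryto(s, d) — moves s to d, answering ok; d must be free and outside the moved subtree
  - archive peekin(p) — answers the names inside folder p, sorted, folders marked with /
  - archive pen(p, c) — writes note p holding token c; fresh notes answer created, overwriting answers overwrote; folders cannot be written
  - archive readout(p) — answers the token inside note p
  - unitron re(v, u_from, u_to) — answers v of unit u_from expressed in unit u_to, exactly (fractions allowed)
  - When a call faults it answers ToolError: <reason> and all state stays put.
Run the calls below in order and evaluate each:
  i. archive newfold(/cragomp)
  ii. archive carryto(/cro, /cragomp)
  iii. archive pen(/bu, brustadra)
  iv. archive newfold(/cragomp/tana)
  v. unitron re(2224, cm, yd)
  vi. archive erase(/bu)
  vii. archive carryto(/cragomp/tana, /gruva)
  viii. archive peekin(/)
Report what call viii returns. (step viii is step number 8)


Answer: [cragomp/, cro, cubregru, gruva/]

Derivation:
-- 1. archive newfold(p→/cragomp) => ok
-- 2. archive carryto(s→/cro, d→/cragomp) => ToolError: exists
-- 3. archive pen(p→/bu, c→brustadra) => created
-- 4. archive newfold(p→/cragomp/tana) => ok
-- 5. unitron re(v→2224, u_from→cm, u_to→yd) => 27800/1143
-- 6. archive erase(p→/bu) => ok
-- 7. archive carryto(s→/cragomp/tana, d→/gruva) => ok
-- 8. archive peekin(p→/) => [cragomp/, cro, cubregru, gruva/]


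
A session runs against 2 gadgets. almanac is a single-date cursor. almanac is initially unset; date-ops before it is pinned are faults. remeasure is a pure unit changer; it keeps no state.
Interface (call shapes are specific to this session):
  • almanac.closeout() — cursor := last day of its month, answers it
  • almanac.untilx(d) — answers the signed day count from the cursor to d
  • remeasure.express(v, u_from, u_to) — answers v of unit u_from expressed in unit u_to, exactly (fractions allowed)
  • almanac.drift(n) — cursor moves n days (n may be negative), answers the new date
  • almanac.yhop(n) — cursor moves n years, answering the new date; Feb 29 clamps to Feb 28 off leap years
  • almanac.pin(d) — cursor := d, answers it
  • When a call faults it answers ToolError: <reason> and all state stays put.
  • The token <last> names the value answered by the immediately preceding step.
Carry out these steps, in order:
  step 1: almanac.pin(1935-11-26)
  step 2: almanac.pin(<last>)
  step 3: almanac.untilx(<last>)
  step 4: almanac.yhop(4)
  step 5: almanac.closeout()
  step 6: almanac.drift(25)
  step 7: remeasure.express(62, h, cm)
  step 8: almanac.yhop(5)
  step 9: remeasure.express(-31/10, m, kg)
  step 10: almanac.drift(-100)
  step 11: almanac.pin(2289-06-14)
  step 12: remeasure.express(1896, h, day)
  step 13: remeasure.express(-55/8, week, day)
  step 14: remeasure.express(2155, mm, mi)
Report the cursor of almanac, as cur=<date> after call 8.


Answer: cur=1944-12-25

Derivation:
% 1. almanac.pin(d→1935-11-26) => 1935-11-26
% 2. almanac.pin(d→<last>) => 1935-11-26
% 3. almanac.untilx(d→<last>) => 0
% 4. almanac.yhop(n→4) => 1939-11-26
% 5. almanac.closeout() => 1939-11-30
% 6. almanac.drift(n→25) => 1939-12-25
% 7. remeasure.express(v→62, u_from→h, u_to→cm) => ToolError: incompatible units
% 8. almanac.yhop(n→5) => 1944-12-25
% 9. remeasure.express(v→-31/10, u_from→m, u_to→kg) => ToolError: incompatible units
% 10. almanac.drift(n→-100) => 1944-09-16
% 11. almanac.pin(d→2289-06-14) => 2289-06-14
% 12. remeasure.express(v→1896, u_from→h, u_to→day) => 79
% 13. remeasure.express(v→-55/8, u_from→week, u_to→day) => -385/8
% 14. remeasure.express(v→2155, u_from→mm, u_to→mi) => 2155/1609344


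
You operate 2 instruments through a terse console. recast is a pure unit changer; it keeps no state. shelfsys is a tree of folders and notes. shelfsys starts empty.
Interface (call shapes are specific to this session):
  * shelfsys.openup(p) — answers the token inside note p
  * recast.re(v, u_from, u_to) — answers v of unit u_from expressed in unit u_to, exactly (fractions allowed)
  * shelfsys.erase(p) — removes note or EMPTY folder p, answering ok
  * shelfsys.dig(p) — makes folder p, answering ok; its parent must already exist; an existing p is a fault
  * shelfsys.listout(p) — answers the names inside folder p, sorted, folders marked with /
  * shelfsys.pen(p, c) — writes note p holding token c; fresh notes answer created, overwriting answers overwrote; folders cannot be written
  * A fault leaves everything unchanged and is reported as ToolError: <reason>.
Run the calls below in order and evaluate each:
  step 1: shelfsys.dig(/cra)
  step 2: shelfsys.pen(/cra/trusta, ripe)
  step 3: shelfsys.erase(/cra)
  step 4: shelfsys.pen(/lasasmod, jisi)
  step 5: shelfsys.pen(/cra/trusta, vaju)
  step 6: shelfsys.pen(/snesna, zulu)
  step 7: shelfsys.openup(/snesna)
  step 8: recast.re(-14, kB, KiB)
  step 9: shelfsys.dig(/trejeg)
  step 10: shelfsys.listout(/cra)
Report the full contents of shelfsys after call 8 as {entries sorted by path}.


Answer: {cra/, cra/trusta=vaju, lasasmod=jisi, snesna=zulu}

Derivation:
·→ shelfsys.dig(p→/cra)
·← ok
·→ shelfsys.pen(p→/cra/trusta, c→ripe)
·← created
·→ shelfsys.erase(p→/cra)
·← ToolError: not empty
·→ shelfsys.pen(p→/lasasmod, c→jisi)
·← created
·→ shelfsys.pen(p→/cra/trusta, c→vaju)
·← overwrote
·→ shelfsys.pen(p→/snesna, c→zulu)
·← created
·→ shelfsys.openup(p→/snesna)
·← zulu
·→ recast.re(v→-14, u_from→kB, u_to→KiB)
·← -875/64
·→ shelfsys.dig(p→/trejeg)
·← ok
·→ shelfsys.listout(p→/cra)
·← [trusta]


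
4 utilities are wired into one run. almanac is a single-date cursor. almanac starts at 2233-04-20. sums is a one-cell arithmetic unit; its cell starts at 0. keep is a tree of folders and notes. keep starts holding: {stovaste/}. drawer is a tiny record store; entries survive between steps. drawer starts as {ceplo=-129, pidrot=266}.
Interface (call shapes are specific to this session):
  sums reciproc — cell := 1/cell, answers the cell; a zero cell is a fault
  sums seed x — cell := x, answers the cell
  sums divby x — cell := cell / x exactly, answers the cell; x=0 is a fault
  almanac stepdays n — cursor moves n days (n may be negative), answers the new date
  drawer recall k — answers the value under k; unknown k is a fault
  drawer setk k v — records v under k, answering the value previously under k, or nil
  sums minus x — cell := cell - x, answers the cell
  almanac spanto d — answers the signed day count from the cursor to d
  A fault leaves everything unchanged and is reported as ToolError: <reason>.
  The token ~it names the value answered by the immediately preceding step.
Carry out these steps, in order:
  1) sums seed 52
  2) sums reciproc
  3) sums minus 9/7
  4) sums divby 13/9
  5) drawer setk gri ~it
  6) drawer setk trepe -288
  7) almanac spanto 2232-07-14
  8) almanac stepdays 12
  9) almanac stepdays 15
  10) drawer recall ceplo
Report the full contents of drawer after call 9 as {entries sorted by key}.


·→ sums seed(52)
·← 52
·→ sums reciproc()
·← 1/52
·→ sums minus(9/7)
·← -461/364
·→ sums divby(13/9)
·← -4149/4732
·→ drawer setk(gri, ~it)
·← nil
·→ drawer setk(trepe, -288)
·← nil
·→ almanac spanto(2232-07-14)
·← -280
·→ almanac stepdays(12)
·← 2233-05-02
·→ almanac stepdays(15)
·← 2233-05-17
·→ drawer recall(ceplo)
·← -129

Answer: {ceplo=-129, gri=-4149/4732, pidrot=266, trepe=-288}


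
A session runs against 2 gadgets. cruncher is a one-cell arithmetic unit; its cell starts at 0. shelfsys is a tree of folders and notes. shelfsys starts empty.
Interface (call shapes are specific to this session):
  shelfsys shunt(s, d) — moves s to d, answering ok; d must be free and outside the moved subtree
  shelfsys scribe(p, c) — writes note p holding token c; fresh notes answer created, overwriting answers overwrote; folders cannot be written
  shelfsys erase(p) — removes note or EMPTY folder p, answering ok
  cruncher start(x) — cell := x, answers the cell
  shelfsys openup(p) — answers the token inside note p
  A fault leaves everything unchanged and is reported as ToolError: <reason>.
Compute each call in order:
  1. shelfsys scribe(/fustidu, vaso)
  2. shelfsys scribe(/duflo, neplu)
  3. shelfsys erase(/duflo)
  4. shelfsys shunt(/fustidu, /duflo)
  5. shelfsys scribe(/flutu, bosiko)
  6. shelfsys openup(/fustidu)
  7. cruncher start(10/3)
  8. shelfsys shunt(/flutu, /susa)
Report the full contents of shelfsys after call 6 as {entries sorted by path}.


Answer: {duflo=vaso, flutu=bosiko}

Derivation:
I try shelfsys scribe(p→/fustidu, c→vaso), giving created.
Invoking shelfsys scribe(p→/duflo, c→neplu), → created.
Now I run shelfsys erase(p→/duflo), which returns ok.
I call shelfsys shunt(s→/fustidu, d→/duflo), and get ok.
Then shelfsys scribe(p→/flutu, c→bosiko), — result: created.
Now I run shelfsys openup(p→/fustidu), giving ToolError: not found.
Calling cruncher start(x→10/3), and get 10/3.
I run shelfsys shunt(s→/flutu, d→/susa), and get ok.


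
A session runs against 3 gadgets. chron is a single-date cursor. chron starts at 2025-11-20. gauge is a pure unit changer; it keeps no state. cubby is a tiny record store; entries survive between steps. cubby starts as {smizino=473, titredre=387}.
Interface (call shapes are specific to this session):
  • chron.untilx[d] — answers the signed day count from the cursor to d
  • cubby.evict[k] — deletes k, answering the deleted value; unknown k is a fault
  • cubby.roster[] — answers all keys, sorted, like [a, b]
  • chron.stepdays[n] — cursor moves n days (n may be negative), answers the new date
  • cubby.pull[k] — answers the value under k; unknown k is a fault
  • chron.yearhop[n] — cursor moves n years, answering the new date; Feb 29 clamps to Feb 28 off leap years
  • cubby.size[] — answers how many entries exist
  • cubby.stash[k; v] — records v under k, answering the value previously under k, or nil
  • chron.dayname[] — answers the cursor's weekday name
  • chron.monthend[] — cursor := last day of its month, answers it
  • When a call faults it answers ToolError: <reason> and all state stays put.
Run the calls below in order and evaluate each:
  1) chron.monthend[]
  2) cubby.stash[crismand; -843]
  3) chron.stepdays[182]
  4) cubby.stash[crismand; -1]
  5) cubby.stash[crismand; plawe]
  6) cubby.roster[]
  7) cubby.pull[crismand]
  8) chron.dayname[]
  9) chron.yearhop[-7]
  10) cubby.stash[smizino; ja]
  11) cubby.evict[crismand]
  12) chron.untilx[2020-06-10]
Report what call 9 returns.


Answer: 2019-05-31

Derivation:
-> chron.monthend()
<- 2025-11-30
-> cubby.stash(crismand, -843)
<- nil
-> chron.stepdays(182)
<- 2026-05-31
-> cubby.stash(crismand, -1)
<- -843
-> cubby.stash(crismand, plawe)
<- -1
-> cubby.roster()
<- [crismand, smizino, titredre]
-> cubby.pull(crismand)
<- plawe
-> chron.dayname()
<- Sunday
-> chron.yearhop(-7)
<- 2019-05-31
-> cubby.stash(smizino, ja)
<- 473
-> cubby.evict(crismand)
<- plawe
-> chron.untilx(2020-06-10)
<- 376


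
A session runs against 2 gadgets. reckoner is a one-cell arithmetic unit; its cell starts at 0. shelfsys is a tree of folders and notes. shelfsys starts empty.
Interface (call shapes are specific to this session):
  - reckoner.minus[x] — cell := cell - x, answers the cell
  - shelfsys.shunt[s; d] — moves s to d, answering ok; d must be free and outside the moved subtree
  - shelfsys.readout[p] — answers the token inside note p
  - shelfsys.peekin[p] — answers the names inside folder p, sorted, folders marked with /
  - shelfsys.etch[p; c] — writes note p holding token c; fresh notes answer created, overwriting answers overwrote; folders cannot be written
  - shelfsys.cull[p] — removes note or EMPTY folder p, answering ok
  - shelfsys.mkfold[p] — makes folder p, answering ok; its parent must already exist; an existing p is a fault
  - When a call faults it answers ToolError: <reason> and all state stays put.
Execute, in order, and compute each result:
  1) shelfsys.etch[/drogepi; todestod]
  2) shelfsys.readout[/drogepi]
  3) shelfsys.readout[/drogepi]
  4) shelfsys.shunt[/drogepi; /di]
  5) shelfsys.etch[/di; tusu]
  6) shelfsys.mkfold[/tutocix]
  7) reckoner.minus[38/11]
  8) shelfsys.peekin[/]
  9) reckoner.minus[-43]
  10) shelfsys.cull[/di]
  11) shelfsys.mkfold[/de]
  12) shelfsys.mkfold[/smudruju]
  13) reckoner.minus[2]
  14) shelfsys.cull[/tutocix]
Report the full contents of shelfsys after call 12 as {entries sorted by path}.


Do: etch[p='/drogepi'; c='todestod']
See: created
Do: readout[p='/drogepi']
See: todestod
Do: readout[p='/drogepi']
See: todestod
Do: shunt[s='/drogepi'; d='/di']
See: ok
Do: etch[p='/di'; c='tusu']
See: overwrote
Do: mkfold[p='/tutocix']
See: ok
Do: minus[x='38/11']
See: -38/11
Do: peekin[p='/']
See: [di, tutocix/]
Do: minus[x='-43']
See: 435/11
Do: cull[p='/di']
See: ok
Do: mkfold[p='/de']
See: ok
Do: mkfold[p='/smudruju']
See: ok
Do: minus[x='2']
See: 413/11
Do: cull[p='/tutocix']
See: ok

Answer: {de/, smudruju/, tutocix/}


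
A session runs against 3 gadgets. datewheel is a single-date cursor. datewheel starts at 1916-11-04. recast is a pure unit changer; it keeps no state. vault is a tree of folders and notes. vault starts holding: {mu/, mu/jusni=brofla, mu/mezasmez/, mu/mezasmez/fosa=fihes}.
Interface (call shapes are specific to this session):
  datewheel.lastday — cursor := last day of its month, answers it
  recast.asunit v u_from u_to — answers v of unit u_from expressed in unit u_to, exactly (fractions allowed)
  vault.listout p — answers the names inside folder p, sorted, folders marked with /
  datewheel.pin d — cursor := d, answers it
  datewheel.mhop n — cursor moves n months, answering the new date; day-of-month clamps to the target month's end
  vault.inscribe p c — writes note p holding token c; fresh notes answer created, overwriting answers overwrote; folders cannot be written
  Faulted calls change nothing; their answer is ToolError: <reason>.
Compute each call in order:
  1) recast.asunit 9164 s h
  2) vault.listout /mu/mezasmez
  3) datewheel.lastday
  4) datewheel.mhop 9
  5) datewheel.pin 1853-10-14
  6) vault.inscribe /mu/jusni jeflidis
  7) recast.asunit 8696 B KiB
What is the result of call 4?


→ recast.asunit(9164, s, h)
← 2291/900
→ vault.listout(/mu/mezasmez)
← [fosa]
→ datewheel.lastday()
← 1916-11-30
→ datewheel.mhop(9)
← 1917-08-30
→ datewheel.pin(1853-10-14)
← 1853-10-14
→ vault.inscribe(/mu/jusni, jeflidis)
← overwrote
→ recast.asunit(8696, B, KiB)
← 1087/128

Answer: 1917-08-30


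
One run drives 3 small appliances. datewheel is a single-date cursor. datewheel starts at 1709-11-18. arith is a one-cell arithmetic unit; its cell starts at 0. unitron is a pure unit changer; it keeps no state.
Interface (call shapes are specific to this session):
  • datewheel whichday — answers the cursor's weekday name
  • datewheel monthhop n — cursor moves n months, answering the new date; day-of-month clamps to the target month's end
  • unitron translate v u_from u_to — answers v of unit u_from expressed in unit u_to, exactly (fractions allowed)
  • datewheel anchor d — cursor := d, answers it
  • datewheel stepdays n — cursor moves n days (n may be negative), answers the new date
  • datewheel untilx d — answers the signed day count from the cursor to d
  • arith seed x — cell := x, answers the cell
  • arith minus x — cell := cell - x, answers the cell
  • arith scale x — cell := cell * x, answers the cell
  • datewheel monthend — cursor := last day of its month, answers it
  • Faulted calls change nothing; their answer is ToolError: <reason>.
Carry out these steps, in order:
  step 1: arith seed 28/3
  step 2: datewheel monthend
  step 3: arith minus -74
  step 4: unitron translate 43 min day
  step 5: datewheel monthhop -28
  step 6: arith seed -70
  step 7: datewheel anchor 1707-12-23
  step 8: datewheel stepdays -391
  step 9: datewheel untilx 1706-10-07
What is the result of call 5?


Answer: 1707-07-30

Derivation:
;; 1. arith seed(x: 28/3) -> 28/3
;; 2. datewheel monthend() -> 1709-11-30
;; 3. arith minus(x: -74) -> 250/3
;; 4. unitron translate(v: 43, u_from: min, u_to: day) -> 43/1440
;; 5. datewheel monthhop(n: -28) -> 1707-07-30
;; 6. arith seed(x: -70) -> -70
;; 7. datewheel anchor(d: 1707-12-23) -> 1707-12-23
;; 8. datewheel stepdays(n: -391) -> 1706-11-27
;; 9. datewheel untilx(d: 1706-10-07) -> -51


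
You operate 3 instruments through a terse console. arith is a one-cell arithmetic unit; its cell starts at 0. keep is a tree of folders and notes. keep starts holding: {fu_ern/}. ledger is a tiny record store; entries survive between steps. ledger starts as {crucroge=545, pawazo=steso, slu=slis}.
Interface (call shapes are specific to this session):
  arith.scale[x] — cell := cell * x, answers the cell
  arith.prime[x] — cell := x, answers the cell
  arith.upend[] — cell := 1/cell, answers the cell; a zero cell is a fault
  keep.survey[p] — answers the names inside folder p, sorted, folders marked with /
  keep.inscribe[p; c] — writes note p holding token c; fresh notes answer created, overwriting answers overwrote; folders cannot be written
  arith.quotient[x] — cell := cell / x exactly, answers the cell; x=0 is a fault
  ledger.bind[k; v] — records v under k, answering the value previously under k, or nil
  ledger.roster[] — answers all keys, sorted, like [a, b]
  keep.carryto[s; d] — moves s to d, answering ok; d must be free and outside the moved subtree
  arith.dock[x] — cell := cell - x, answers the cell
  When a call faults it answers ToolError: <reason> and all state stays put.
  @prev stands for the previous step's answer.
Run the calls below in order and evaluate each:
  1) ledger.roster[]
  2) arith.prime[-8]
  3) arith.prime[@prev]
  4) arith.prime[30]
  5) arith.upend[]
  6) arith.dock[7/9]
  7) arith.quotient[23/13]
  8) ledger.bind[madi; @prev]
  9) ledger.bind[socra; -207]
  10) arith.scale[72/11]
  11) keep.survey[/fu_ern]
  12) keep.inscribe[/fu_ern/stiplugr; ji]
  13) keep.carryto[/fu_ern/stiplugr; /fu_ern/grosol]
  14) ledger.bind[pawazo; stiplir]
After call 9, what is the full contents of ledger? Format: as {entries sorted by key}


Answer: {crucroge=545, madi=-871/2070, pawazo=steso, slu=slis, socra=-207}

Derivation:
CALL ledger.roster[]
RET  [crucroge, pawazo, slu]
CALL arith.prime[x=-8]
RET  -8
CALL arith.prime[x=@prev]
RET  -8
CALL arith.prime[x=30]
RET  30
CALL arith.upend[]
RET  1/30
CALL arith.dock[x=7/9]
RET  -67/90
CALL arith.quotient[x=23/13]
RET  -871/2070
CALL ledger.bind[k=madi; v=@prev]
RET  nil
CALL ledger.bind[k=socra; v=-207]
RET  nil
CALL arith.scale[x=72/11]
RET  -3484/1265
CALL keep.survey[p=/fu_ern]
RET  []
CALL keep.inscribe[p=/fu_ern/stiplugr; c=ji]
RET  created
CALL keep.carryto[s=/fu_ern/stiplugr; d=/fu_ern/grosol]
RET  ok
CALL ledger.bind[k=pawazo; v=stiplir]
RET  steso


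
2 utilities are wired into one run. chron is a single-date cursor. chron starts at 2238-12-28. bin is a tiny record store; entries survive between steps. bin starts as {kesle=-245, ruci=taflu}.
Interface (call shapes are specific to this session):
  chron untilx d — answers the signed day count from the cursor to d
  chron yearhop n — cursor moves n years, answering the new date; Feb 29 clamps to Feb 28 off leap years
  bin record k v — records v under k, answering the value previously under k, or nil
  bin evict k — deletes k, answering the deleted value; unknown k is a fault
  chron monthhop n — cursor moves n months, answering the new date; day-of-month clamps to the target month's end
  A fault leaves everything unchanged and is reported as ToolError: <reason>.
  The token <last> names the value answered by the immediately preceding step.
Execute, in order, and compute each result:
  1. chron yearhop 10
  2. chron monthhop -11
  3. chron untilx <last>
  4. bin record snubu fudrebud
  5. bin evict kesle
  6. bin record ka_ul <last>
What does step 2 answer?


>> chron yearhop(n=10)
<< 2248-12-28
>> chron monthhop(n=-11)
<< 2248-01-28
>> chron untilx(d=<last>)
<< 0
>> bin record(k=snubu, v=fudrebud)
<< nil
>> bin evict(k=kesle)
<< -245
>> bin record(k=ka_ul, v=<last>)
<< nil

Answer: 2248-01-28
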